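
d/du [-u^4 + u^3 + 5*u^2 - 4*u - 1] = -4*u^3 + 3*u^2 + 10*u - 4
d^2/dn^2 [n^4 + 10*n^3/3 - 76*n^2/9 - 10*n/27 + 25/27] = 12*n^2 + 20*n - 152/9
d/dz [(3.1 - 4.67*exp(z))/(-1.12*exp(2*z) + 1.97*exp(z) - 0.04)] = (-5.2304*exp(2*z) + 6.944*exp(z) - 5.9202)*exp(z)/(1.2544*exp(4*z) - 4.4128*exp(3*z) + 3.9705*exp(2*z) - 0.1576*exp(z) + 0.0016)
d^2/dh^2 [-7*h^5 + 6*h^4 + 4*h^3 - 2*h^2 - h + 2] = -140*h^3 + 72*h^2 + 24*h - 4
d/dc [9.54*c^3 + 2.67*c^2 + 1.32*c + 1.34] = 28.62*c^2 + 5.34*c + 1.32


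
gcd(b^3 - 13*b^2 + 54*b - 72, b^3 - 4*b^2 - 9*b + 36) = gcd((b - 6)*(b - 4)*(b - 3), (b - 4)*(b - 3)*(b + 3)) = b^2 - 7*b + 12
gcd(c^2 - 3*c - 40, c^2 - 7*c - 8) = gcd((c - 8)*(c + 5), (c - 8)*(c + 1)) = c - 8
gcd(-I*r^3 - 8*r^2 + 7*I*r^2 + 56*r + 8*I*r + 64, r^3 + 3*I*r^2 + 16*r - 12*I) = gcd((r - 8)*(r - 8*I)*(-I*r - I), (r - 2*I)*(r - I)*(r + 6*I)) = 1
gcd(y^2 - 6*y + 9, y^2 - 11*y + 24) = y - 3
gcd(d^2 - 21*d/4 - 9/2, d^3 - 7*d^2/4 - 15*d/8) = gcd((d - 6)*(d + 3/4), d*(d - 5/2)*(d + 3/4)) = d + 3/4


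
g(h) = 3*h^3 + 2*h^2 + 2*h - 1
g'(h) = 9*h^2 + 4*h + 2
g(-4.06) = -176.92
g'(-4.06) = 134.11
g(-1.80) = -15.62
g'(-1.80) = 23.96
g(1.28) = 11.13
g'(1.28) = 21.87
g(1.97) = 33.64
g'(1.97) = 44.81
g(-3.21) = -86.04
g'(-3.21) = 81.90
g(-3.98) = -166.41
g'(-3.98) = 128.64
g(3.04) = 107.85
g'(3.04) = 97.33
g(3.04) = 107.85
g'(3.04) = 97.33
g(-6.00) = -589.00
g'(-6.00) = 302.00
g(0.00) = -1.00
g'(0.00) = 2.00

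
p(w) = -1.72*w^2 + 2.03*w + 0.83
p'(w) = 2.03 - 3.44*w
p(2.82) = -7.12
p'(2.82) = -7.67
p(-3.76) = -31.12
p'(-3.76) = 14.96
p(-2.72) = -17.42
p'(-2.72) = 11.39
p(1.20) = 0.79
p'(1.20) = -2.10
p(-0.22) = 0.30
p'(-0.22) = 2.79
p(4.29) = -22.12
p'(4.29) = -12.73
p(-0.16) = 0.46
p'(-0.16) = 2.58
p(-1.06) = -3.25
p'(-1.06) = 5.68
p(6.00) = -48.91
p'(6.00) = -18.61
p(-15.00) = -416.62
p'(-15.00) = 53.63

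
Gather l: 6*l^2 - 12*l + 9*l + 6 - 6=6*l^2 - 3*l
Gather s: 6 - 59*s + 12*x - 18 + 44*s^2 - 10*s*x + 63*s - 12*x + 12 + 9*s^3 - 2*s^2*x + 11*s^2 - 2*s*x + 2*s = 9*s^3 + s^2*(55 - 2*x) + s*(6 - 12*x)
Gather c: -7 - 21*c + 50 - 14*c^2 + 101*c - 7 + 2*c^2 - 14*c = -12*c^2 + 66*c + 36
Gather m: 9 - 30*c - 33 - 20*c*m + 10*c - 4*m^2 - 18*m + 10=-20*c - 4*m^2 + m*(-20*c - 18) - 14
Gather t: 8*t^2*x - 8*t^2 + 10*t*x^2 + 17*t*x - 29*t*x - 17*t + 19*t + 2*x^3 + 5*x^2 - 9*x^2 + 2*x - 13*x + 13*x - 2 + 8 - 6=t^2*(8*x - 8) + t*(10*x^2 - 12*x + 2) + 2*x^3 - 4*x^2 + 2*x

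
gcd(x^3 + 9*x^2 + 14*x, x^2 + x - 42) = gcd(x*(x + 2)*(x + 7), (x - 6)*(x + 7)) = x + 7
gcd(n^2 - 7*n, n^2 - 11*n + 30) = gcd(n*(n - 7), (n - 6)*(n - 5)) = 1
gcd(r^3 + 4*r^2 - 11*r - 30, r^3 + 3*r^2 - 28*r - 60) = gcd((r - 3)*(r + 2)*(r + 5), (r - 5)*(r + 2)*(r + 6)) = r + 2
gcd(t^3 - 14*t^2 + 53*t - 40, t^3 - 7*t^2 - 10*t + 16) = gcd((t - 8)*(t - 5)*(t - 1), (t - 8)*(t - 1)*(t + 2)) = t^2 - 9*t + 8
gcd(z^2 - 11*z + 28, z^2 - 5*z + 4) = z - 4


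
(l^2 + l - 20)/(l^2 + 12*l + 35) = (l - 4)/(l + 7)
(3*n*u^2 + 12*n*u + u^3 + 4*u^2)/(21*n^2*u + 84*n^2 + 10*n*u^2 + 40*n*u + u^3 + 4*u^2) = u/(7*n + u)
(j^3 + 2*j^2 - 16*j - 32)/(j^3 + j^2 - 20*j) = (j^2 + 6*j + 8)/(j*(j + 5))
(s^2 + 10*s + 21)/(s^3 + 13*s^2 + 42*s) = (s + 3)/(s*(s + 6))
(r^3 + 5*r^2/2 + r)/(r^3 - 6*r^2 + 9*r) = (r^2 + 5*r/2 + 1)/(r^2 - 6*r + 9)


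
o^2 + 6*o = o*(o + 6)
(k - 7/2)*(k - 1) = k^2 - 9*k/2 + 7/2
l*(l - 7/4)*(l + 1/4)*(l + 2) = l^4 + l^3/2 - 55*l^2/16 - 7*l/8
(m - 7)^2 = m^2 - 14*m + 49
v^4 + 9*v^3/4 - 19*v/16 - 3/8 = (v - 3/4)*(v + 1/2)^2*(v + 2)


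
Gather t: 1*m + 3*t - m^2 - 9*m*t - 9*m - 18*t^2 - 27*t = -m^2 - 8*m - 18*t^2 + t*(-9*m - 24)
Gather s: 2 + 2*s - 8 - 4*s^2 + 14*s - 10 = -4*s^2 + 16*s - 16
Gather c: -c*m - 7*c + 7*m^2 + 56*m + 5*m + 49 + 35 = c*(-m - 7) + 7*m^2 + 61*m + 84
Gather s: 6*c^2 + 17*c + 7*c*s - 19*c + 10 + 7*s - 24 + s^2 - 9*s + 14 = 6*c^2 - 2*c + s^2 + s*(7*c - 2)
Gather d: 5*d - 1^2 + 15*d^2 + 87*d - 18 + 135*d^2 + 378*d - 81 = 150*d^2 + 470*d - 100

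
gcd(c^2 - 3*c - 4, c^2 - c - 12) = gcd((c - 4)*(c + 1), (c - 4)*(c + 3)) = c - 4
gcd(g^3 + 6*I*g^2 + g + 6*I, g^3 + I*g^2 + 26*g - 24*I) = g^2 + 5*I*g + 6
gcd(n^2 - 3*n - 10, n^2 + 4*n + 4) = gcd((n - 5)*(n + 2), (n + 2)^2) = n + 2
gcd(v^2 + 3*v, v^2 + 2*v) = v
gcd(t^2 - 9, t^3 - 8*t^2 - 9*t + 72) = t^2 - 9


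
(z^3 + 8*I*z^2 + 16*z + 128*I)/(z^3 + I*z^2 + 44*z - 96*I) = (z + 4*I)/(z - 3*I)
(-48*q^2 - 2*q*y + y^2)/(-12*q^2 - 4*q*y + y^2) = (48*q^2 + 2*q*y - y^2)/(12*q^2 + 4*q*y - y^2)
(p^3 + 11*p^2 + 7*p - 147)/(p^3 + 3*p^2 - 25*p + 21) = (p + 7)/(p - 1)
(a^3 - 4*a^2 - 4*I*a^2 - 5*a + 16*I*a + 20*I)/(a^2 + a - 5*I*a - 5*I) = (a^2 - a*(5 + 4*I) + 20*I)/(a - 5*I)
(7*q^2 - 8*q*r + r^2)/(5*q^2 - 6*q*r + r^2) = (7*q - r)/(5*q - r)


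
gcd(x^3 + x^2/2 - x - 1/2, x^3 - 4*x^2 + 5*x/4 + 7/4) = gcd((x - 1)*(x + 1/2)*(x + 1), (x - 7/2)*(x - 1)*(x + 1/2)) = x^2 - x/2 - 1/2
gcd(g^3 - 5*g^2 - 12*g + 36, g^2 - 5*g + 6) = g - 2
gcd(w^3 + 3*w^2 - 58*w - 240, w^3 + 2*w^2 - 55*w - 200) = w^2 - 3*w - 40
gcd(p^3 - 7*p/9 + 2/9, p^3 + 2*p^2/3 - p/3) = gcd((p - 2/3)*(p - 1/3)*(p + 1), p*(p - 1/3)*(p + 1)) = p^2 + 2*p/3 - 1/3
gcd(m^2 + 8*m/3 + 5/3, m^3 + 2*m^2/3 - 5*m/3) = m + 5/3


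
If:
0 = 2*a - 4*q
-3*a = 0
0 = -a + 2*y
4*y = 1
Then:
No Solution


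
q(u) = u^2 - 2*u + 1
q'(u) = 2*u - 2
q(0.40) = 0.36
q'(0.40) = -1.20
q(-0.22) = 1.49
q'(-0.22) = -2.44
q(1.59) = 0.35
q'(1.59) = 1.18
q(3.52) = 6.35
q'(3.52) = 5.04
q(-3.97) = 24.70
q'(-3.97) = -9.94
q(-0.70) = 2.89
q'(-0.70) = -3.40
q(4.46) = 11.97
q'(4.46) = 6.92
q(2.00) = 1.00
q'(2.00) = 2.00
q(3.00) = 4.00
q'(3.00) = 4.00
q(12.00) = 121.00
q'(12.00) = 22.00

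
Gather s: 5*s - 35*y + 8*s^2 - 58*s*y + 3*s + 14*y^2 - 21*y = 8*s^2 + s*(8 - 58*y) + 14*y^2 - 56*y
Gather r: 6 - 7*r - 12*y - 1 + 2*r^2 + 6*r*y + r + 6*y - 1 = 2*r^2 + r*(6*y - 6) - 6*y + 4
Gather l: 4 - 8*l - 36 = -8*l - 32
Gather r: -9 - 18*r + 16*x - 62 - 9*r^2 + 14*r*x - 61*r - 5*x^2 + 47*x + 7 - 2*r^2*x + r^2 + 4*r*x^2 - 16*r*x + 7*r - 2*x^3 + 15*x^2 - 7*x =r^2*(-2*x - 8) + r*(4*x^2 - 2*x - 72) - 2*x^3 + 10*x^2 + 56*x - 64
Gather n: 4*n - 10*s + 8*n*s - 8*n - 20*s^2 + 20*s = n*(8*s - 4) - 20*s^2 + 10*s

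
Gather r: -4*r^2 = -4*r^2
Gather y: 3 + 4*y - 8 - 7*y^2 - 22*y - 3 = -7*y^2 - 18*y - 8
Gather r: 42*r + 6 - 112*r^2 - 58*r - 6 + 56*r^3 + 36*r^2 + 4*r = 56*r^3 - 76*r^2 - 12*r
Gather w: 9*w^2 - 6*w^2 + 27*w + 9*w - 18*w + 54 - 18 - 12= 3*w^2 + 18*w + 24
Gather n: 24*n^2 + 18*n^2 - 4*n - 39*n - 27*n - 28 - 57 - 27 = 42*n^2 - 70*n - 112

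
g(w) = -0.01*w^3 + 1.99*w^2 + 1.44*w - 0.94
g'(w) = -0.03*w^2 + 3.98*w + 1.44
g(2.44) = 14.28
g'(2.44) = 10.97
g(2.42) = 14.06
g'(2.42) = 10.90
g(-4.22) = 29.17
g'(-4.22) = -15.89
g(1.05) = 2.75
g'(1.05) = 5.59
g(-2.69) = 9.78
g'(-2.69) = -9.48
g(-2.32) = 6.56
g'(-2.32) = -7.96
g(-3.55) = 19.47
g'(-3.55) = -13.07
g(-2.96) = 12.49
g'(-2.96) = -10.60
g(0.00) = -0.94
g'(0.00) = 1.44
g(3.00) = 21.02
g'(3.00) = 13.11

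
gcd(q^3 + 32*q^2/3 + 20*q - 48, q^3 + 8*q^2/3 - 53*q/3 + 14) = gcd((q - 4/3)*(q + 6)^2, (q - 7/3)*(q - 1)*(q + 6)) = q + 6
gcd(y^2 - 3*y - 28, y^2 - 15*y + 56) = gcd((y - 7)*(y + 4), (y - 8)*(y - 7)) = y - 7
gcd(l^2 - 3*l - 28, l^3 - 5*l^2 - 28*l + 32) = l + 4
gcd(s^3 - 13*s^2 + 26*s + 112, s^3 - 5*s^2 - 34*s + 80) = s - 8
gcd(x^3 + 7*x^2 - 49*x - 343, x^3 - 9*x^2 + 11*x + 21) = x - 7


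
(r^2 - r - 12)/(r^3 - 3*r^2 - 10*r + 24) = 1/(r - 2)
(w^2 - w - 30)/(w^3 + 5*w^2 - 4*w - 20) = (w - 6)/(w^2 - 4)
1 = 1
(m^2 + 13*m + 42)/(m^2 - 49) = (m + 6)/(m - 7)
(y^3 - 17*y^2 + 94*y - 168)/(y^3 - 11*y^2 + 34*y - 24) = (y - 7)/(y - 1)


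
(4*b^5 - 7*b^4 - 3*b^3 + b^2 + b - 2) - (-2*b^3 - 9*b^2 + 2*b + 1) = 4*b^5 - 7*b^4 - b^3 + 10*b^2 - b - 3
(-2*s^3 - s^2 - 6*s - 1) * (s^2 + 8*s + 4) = -2*s^5 - 17*s^4 - 22*s^3 - 53*s^2 - 32*s - 4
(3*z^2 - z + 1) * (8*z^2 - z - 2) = 24*z^4 - 11*z^3 + 3*z^2 + z - 2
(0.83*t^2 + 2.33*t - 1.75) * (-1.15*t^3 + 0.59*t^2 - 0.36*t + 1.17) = -0.9545*t^5 - 2.1898*t^4 + 3.0884*t^3 - 0.9002*t^2 + 3.3561*t - 2.0475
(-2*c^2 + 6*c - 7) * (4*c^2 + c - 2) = -8*c^4 + 22*c^3 - 18*c^2 - 19*c + 14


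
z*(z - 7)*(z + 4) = z^3 - 3*z^2 - 28*z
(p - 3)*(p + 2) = p^2 - p - 6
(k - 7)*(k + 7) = k^2 - 49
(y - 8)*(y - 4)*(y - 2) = y^3 - 14*y^2 + 56*y - 64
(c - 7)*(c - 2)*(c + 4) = c^3 - 5*c^2 - 22*c + 56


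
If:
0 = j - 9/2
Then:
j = 9/2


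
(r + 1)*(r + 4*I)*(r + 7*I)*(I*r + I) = I*r^4 - 11*r^3 + 2*I*r^3 - 22*r^2 - 27*I*r^2 - 11*r - 56*I*r - 28*I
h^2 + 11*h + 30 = (h + 5)*(h + 6)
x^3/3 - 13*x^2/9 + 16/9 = (x/3 + 1/3)*(x - 4)*(x - 4/3)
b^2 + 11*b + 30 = (b + 5)*(b + 6)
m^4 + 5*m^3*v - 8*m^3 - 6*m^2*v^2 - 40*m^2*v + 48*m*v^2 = m*(m - 8)*(m - v)*(m + 6*v)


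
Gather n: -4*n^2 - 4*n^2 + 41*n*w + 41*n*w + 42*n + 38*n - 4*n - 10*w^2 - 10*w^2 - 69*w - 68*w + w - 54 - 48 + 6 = -8*n^2 + n*(82*w + 76) - 20*w^2 - 136*w - 96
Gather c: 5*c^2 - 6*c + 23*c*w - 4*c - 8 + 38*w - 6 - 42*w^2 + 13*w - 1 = 5*c^2 + c*(23*w - 10) - 42*w^2 + 51*w - 15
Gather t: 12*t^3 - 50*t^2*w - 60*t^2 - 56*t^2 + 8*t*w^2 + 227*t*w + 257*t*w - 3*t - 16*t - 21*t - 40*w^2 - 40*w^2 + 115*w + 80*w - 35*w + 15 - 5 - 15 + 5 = 12*t^3 + t^2*(-50*w - 116) + t*(8*w^2 + 484*w - 40) - 80*w^2 + 160*w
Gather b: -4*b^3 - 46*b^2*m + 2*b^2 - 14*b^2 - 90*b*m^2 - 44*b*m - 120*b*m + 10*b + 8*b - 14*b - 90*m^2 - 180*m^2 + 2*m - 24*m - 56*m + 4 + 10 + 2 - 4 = -4*b^3 + b^2*(-46*m - 12) + b*(-90*m^2 - 164*m + 4) - 270*m^2 - 78*m + 12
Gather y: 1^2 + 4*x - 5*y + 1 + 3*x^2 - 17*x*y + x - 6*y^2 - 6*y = 3*x^2 + 5*x - 6*y^2 + y*(-17*x - 11) + 2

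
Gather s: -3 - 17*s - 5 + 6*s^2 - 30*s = 6*s^2 - 47*s - 8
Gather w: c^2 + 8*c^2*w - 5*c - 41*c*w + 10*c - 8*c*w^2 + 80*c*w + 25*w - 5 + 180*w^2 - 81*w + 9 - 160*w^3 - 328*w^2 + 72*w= c^2 + 5*c - 160*w^3 + w^2*(-8*c - 148) + w*(8*c^2 + 39*c + 16) + 4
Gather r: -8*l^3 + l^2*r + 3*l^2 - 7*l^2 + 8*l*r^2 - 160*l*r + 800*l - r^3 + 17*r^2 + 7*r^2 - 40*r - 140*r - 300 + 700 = -8*l^3 - 4*l^2 + 800*l - r^3 + r^2*(8*l + 24) + r*(l^2 - 160*l - 180) + 400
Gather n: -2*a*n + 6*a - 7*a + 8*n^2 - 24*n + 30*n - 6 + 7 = -a + 8*n^2 + n*(6 - 2*a) + 1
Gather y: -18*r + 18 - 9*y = -18*r - 9*y + 18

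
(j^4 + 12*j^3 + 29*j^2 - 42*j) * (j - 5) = j^5 + 7*j^4 - 31*j^3 - 187*j^2 + 210*j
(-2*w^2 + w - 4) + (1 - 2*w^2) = -4*w^2 + w - 3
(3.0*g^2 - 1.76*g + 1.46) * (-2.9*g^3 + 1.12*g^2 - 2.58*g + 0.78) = -8.7*g^5 + 8.464*g^4 - 13.9452*g^3 + 8.516*g^2 - 5.1396*g + 1.1388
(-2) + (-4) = -6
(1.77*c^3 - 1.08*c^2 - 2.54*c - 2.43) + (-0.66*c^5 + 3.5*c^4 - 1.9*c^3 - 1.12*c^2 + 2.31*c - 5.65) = -0.66*c^5 + 3.5*c^4 - 0.13*c^3 - 2.2*c^2 - 0.23*c - 8.08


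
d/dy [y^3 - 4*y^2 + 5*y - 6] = 3*y^2 - 8*y + 5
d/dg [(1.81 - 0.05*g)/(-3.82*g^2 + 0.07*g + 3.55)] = (-0.191*g^2 + 13.8284*g - 0.3042)/(14.5924*g^4 - 0.5348*g^3 - 27.1171*g^2 + 0.497*g + 12.6025)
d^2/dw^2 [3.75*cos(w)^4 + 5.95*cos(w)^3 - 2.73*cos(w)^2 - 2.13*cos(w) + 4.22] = -60.0*cos(w)^4 - 53.55*cos(w)^3 + 55.92*cos(w)^2 + 37.83*cos(w) - 5.46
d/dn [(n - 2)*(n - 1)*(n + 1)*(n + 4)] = 4*n^3 + 6*n^2 - 18*n - 2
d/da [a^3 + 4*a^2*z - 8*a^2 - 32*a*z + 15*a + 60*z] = 3*a^2 + 8*a*z - 16*a - 32*z + 15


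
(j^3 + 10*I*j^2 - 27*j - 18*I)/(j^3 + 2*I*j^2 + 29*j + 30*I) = (j + 3*I)/(j - 5*I)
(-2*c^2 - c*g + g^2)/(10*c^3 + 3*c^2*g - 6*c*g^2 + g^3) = -1/(5*c - g)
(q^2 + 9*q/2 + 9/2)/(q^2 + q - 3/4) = 2*(q + 3)/(2*q - 1)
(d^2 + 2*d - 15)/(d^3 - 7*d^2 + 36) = (d + 5)/(d^2 - 4*d - 12)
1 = 1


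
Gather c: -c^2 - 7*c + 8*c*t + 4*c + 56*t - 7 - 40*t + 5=-c^2 + c*(8*t - 3) + 16*t - 2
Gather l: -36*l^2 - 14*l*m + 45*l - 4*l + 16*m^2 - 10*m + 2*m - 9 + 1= -36*l^2 + l*(41 - 14*m) + 16*m^2 - 8*m - 8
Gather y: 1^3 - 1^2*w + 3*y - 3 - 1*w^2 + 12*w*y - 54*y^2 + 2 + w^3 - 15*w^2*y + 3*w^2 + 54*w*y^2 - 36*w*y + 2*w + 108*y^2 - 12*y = w^3 + 2*w^2 + w + y^2*(54*w + 54) + y*(-15*w^2 - 24*w - 9)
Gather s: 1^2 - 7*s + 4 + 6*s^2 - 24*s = 6*s^2 - 31*s + 5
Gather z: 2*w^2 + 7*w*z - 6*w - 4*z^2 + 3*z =2*w^2 - 6*w - 4*z^2 + z*(7*w + 3)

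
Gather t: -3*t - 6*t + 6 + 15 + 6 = 27 - 9*t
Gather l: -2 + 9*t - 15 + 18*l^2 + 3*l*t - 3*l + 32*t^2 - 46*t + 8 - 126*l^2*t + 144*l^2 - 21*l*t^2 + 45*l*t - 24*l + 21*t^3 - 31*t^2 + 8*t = l^2*(162 - 126*t) + l*(-21*t^2 + 48*t - 27) + 21*t^3 + t^2 - 29*t - 9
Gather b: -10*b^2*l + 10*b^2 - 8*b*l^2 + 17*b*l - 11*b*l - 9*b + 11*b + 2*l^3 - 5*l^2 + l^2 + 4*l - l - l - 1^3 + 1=b^2*(10 - 10*l) + b*(-8*l^2 + 6*l + 2) + 2*l^3 - 4*l^2 + 2*l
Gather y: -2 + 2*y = 2*y - 2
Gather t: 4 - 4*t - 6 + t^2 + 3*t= t^2 - t - 2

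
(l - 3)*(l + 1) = l^2 - 2*l - 3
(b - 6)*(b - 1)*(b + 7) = b^3 - 43*b + 42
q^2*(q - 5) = q^3 - 5*q^2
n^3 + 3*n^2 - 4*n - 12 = (n - 2)*(n + 2)*(n + 3)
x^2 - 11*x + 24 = (x - 8)*(x - 3)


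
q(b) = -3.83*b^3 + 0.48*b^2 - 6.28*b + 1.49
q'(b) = -11.49*b^2 + 0.96*b - 6.28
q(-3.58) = 205.86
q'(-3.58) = -156.98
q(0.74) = -4.45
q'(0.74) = -11.86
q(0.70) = -3.98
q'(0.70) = -11.24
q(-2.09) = 51.68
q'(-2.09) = -58.48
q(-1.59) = 28.08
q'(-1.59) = -36.85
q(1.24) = -12.86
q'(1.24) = -22.76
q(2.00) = -39.79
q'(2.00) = -50.32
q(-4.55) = 400.77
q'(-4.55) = -248.52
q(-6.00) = 883.73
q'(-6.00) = -425.68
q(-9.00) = 2888.96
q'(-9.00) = -945.61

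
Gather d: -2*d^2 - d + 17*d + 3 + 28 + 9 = -2*d^2 + 16*d + 40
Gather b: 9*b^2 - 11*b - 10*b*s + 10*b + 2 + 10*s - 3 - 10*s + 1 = 9*b^2 + b*(-10*s - 1)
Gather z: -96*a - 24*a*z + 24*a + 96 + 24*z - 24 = -72*a + z*(24 - 24*a) + 72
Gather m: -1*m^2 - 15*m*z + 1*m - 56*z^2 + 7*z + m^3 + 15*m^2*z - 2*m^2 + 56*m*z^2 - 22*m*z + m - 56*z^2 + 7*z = m^3 + m^2*(15*z - 3) + m*(56*z^2 - 37*z + 2) - 112*z^2 + 14*z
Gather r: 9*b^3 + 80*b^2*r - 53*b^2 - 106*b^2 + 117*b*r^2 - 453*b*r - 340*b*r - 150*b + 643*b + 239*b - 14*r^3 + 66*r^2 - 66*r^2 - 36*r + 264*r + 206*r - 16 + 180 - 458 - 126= 9*b^3 - 159*b^2 + 117*b*r^2 + 732*b - 14*r^3 + r*(80*b^2 - 793*b + 434) - 420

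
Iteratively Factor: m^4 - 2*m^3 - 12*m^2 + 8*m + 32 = (m + 2)*(m^3 - 4*m^2 - 4*m + 16) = (m + 2)^2*(m^2 - 6*m + 8) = (m - 4)*(m + 2)^2*(m - 2)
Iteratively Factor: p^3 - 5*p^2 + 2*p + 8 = (p - 4)*(p^2 - p - 2) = (p - 4)*(p + 1)*(p - 2)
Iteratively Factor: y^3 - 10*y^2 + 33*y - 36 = (y - 4)*(y^2 - 6*y + 9) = (y - 4)*(y - 3)*(y - 3)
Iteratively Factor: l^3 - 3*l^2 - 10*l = (l)*(l^2 - 3*l - 10) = l*(l - 5)*(l + 2)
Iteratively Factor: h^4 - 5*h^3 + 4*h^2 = (h - 4)*(h^3 - h^2) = h*(h - 4)*(h^2 - h) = h^2*(h - 4)*(h - 1)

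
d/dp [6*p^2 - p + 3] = 12*p - 1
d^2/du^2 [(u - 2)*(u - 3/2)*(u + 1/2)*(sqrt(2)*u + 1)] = 12*sqrt(2)*u^2 - 18*sqrt(2)*u + 6*u - 6 + 5*sqrt(2)/2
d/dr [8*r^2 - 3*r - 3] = 16*r - 3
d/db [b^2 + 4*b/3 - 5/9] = 2*b + 4/3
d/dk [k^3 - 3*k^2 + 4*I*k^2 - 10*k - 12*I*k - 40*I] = 3*k^2 + k*(-6 + 8*I) - 10 - 12*I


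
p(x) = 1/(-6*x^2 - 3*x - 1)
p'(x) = (12*x + 3)/(-6*x^2 - 3*x - 1)^2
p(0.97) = -0.10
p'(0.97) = 0.16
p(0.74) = -0.15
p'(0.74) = 0.28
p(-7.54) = -0.00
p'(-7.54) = -0.00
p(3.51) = -0.01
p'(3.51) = 0.01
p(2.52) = -0.02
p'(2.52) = 0.02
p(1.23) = -0.07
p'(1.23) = 0.09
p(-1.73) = -0.07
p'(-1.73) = -0.09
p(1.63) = -0.05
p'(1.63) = 0.05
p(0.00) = -1.00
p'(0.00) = 3.00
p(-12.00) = 0.00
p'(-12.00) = 0.00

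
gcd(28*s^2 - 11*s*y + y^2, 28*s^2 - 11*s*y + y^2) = 28*s^2 - 11*s*y + y^2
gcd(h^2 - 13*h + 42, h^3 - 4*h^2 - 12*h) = h - 6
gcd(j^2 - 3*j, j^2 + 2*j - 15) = j - 3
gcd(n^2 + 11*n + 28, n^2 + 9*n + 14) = n + 7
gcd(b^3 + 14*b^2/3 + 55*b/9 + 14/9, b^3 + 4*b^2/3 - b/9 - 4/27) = b + 1/3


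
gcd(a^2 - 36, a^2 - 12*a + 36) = a - 6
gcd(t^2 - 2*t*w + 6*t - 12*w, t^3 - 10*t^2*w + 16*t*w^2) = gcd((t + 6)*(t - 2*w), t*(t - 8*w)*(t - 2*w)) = t - 2*w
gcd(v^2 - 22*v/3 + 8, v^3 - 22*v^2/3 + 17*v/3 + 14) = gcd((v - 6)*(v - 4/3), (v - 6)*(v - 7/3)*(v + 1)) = v - 6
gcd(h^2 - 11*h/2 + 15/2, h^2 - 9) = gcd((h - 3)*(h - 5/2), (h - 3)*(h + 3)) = h - 3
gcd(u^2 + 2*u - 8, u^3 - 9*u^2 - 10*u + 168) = u + 4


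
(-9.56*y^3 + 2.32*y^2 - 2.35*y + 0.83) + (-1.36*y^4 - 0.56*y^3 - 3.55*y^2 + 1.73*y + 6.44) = -1.36*y^4 - 10.12*y^3 - 1.23*y^2 - 0.62*y + 7.27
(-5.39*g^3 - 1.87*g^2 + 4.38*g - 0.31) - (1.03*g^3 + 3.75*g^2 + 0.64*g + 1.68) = -6.42*g^3 - 5.62*g^2 + 3.74*g - 1.99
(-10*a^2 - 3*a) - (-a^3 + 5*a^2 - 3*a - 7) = a^3 - 15*a^2 + 7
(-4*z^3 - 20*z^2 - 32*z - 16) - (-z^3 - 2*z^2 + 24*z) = -3*z^3 - 18*z^2 - 56*z - 16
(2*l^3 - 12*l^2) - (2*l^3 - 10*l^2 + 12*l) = -2*l^2 - 12*l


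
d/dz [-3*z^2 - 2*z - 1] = -6*z - 2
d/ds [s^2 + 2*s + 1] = 2*s + 2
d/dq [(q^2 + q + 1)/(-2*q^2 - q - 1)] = q*(q + 2)/(4*q^4 + 4*q^3 + 5*q^2 + 2*q + 1)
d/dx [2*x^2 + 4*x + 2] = 4*x + 4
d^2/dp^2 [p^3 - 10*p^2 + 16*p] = 6*p - 20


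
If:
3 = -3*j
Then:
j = -1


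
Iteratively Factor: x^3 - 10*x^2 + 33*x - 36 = (x - 3)*(x^2 - 7*x + 12) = (x - 3)^2*(x - 4)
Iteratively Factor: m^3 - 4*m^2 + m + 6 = (m - 3)*(m^2 - m - 2) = (m - 3)*(m + 1)*(m - 2)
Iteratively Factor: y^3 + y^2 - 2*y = (y + 2)*(y^2 - y) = (y - 1)*(y + 2)*(y)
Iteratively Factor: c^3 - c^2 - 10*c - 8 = (c - 4)*(c^2 + 3*c + 2) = (c - 4)*(c + 2)*(c + 1)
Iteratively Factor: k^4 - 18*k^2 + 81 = (k + 3)*(k^3 - 3*k^2 - 9*k + 27) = (k + 3)^2*(k^2 - 6*k + 9) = (k - 3)*(k + 3)^2*(k - 3)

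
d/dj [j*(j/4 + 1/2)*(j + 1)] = 3*j^2/4 + 3*j/2 + 1/2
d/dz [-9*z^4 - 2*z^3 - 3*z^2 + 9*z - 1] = -36*z^3 - 6*z^2 - 6*z + 9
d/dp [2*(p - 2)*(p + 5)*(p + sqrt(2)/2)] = 6*p^2 + 2*sqrt(2)*p + 12*p - 20 + 3*sqrt(2)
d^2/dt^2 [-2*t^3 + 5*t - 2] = -12*t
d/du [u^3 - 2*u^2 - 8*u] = 3*u^2 - 4*u - 8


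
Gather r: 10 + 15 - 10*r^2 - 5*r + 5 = -10*r^2 - 5*r + 30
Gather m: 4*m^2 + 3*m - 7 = 4*m^2 + 3*m - 7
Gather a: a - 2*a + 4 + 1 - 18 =-a - 13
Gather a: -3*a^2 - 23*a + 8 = -3*a^2 - 23*a + 8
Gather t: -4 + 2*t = 2*t - 4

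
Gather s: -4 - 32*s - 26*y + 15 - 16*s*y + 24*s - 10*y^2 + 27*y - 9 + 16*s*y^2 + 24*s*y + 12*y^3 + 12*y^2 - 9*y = s*(16*y^2 + 8*y - 8) + 12*y^3 + 2*y^2 - 8*y + 2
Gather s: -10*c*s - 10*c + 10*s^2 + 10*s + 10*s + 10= -10*c + 10*s^2 + s*(20 - 10*c) + 10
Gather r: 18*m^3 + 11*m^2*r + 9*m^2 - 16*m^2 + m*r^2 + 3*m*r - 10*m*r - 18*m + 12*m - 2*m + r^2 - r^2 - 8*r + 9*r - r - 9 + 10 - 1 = 18*m^3 - 7*m^2 + m*r^2 - 8*m + r*(11*m^2 - 7*m)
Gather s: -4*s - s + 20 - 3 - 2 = 15 - 5*s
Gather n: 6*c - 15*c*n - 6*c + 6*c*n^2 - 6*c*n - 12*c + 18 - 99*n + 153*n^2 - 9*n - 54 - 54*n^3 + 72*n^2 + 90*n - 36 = -12*c - 54*n^3 + n^2*(6*c + 225) + n*(-21*c - 18) - 72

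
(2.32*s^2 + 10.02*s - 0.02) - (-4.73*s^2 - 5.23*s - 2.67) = 7.05*s^2 + 15.25*s + 2.65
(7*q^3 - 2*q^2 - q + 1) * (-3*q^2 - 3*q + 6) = -21*q^5 - 15*q^4 + 51*q^3 - 12*q^2 - 9*q + 6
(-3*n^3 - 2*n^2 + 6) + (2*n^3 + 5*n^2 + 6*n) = -n^3 + 3*n^2 + 6*n + 6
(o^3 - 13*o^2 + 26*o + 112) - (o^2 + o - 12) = o^3 - 14*o^2 + 25*o + 124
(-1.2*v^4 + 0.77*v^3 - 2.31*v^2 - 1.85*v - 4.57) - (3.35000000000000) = -1.2*v^4 + 0.77*v^3 - 2.31*v^2 - 1.85*v - 7.92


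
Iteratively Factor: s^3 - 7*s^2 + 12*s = (s - 4)*(s^2 - 3*s) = s*(s - 4)*(s - 3)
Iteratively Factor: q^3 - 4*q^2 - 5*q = (q - 5)*(q^2 + q) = q*(q - 5)*(q + 1)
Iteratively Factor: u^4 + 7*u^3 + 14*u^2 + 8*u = (u + 1)*(u^3 + 6*u^2 + 8*u) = (u + 1)*(u + 4)*(u^2 + 2*u) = (u + 1)*(u + 2)*(u + 4)*(u)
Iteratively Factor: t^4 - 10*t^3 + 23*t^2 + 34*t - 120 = (t - 4)*(t^3 - 6*t^2 - t + 30) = (t - 4)*(t + 2)*(t^2 - 8*t + 15) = (t - 5)*(t - 4)*(t + 2)*(t - 3)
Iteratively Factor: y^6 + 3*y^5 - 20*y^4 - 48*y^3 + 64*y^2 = (y - 4)*(y^5 + 7*y^4 + 8*y^3 - 16*y^2) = (y - 4)*(y + 4)*(y^4 + 3*y^3 - 4*y^2) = y*(y - 4)*(y + 4)*(y^3 + 3*y^2 - 4*y) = y*(y - 4)*(y + 4)^2*(y^2 - y) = y*(y - 4)*(y - 1)*(y + 4)^2*(y)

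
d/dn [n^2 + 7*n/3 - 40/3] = 2*n + 7/3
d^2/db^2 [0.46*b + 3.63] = 0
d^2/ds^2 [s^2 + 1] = 2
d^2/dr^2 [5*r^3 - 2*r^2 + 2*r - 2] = 30*r - 4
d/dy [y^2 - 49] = 2*y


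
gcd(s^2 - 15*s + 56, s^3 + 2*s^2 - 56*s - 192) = s - 8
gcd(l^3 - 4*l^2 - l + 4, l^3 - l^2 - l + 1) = l^2 - 1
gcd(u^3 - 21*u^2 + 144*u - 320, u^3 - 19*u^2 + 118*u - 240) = u^2 - 13*u + 40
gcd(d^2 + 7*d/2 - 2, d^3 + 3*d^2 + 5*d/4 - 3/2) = d - 1/2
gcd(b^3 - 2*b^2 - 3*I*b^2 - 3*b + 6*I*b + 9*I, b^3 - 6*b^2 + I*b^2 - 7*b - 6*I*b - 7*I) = b + 1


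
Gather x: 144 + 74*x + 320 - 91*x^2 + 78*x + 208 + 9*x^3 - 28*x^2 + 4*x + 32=9*x^3 - 119*x^2 + 156*x + 704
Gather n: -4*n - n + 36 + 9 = 45 - 5*n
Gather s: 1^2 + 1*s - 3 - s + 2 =0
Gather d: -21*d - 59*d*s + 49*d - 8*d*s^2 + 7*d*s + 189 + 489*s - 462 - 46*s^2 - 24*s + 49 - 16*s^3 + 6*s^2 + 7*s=d*(-8*s^2 - 52*s + 28) - 16*s^3 - 40*s^2 + 472*s - 224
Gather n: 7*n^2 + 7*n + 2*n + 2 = 7*n^2 + 9*n + 2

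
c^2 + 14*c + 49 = (c + 7)^2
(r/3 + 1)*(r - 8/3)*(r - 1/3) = r^3/3 - 73*r/27 + 8/9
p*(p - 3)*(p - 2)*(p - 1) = p^4 - 6*p^3 + 11*p^2 - 6*p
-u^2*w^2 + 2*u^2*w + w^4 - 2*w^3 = w*(-u + w)*(u + w)*(w - 2)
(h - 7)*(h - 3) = h^2 - 10*h + 21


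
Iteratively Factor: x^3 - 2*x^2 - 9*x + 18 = (x - 3)*(x^2 + x - 6) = (x - 3)*(x + 3)*(x - 2)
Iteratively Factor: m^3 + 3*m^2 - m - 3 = (m + 1)*(m^2 + 2*m - 3) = (m - 1)*(m + 1)*(m + 3)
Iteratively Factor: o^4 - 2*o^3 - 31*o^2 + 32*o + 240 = (o - 5)*(o^3 + 3*o^2 - 16*o - 48) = (o - 5)*(o - 4)*(o^2 + 7*o + 12) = (o - 5)*(o - 4)*(o + 3)*(o + 4)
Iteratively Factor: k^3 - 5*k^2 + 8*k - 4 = (k - 2)*(k^2 - 3*k + 2) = (k - 2)^2*(k - 1)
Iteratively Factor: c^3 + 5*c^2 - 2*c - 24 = (c + 4)*(c^2 + c - 6) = (c + 3)*(c + 4)*(c - 2)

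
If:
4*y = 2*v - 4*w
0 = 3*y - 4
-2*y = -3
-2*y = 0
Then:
No Solution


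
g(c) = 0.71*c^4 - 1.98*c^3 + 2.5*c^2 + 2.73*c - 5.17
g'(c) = 2.84*c^3 - 5.94*c^2 + 5.0*c + 2.73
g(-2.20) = 38.64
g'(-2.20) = -67.26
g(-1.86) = 19.64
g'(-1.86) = -45.40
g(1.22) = -0.14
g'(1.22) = 5.15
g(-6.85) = 2293.07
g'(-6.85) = -1223.07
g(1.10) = -0.74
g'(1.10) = 4.82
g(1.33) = 0.45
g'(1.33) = 5.55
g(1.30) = 0.28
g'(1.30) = 5.43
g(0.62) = -2.88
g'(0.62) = 4.22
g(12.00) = 11688.71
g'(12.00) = 4114.89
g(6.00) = 593.69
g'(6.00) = 432.33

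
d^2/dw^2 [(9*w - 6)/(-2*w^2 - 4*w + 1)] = 12*(-8*(w + 1)^2*(3*w - 2) + (9*w + 4)*(2*w^2 + 4*w - 1))/(2*w^2 + 4*w - 1)^3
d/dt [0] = 0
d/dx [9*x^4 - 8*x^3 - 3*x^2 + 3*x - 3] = 36*x^3 - 24*x^2 - 6*x + 3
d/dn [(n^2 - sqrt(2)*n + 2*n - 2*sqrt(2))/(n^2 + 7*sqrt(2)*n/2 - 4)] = (-4*n^2 + 9*sqrt(2)*n^2 - 16*n + 8*sqrt(2)*n + 8*sqrt(2) + 12)/(2*n^4 + 14*sqrt(2)*n^3 + 33*n^2 - 56*sqrt(2)*n + 32)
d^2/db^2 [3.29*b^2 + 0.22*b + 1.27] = 6.58000000000000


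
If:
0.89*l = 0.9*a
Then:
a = 0.988888888888889*l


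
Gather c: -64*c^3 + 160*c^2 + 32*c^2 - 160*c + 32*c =-64*c^3 + 192*c^2 - 128*c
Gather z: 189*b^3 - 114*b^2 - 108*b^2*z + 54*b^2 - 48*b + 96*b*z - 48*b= 189*b^3 - 60*b^2 - 96*b + z*(-108*b^2 + 96*b)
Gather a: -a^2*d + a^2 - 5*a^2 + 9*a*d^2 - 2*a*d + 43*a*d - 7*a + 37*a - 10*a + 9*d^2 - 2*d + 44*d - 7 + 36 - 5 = a^2*(-d - 4) + a*(9*d^2 + 41*d + 20) + 9*d^2 + 42*d + 24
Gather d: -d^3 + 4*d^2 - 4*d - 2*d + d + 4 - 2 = -d^3 + 4*d^2 - 5*d + 2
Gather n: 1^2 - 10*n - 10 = -10*n - 9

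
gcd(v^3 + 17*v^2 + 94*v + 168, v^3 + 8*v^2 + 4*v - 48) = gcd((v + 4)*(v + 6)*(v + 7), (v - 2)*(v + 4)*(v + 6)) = v^2 + 10*v + 24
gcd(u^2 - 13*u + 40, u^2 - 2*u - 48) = u - 8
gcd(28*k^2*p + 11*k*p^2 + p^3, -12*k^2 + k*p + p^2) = 4*k + p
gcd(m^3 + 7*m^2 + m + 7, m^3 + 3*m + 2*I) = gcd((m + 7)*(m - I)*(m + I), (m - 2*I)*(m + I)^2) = m + I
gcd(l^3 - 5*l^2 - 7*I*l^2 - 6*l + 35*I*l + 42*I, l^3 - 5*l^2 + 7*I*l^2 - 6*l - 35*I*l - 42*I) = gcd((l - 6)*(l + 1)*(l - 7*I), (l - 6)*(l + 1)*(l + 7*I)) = l^2 - 5*l - 6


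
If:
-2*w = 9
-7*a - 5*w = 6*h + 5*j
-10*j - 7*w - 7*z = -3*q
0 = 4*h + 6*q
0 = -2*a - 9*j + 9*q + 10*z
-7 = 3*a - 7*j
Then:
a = 1211/446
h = -1089/892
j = 965/446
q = 363/446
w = -9/2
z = 392/223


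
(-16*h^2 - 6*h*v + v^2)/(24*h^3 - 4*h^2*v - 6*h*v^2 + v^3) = (-8*h + v)/(12*h^2 - 8*h*v + v^2)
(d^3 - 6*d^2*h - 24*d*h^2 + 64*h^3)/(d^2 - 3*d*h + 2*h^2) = (d^2 - 4*d*h - 32*h^2)/(d - h)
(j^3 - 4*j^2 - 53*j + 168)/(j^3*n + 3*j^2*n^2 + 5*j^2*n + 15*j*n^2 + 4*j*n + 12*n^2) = (j^3 - 4*j^2 - 53*j + 168)/(n*(j^3 + 3*j^2*n + 5*j^2 + 15*j*n + 4*j + 12*n))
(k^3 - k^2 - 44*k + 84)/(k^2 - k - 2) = (k^2 + k - 42)/(k + 1)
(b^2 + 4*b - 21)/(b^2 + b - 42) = (b - 3)/(b - 6)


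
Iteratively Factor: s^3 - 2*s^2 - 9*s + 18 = (s - 3)*(s^2 + s - 6) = (s - 3)*(s + 3)*(s - 2)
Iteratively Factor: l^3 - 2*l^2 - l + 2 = (l - 1)*(l^2 - l - 2) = (l - 2)*(l - 1)*(l + 1)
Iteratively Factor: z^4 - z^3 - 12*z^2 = (z)*(z^3 - z^2 - 12*z) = z*(z - 4)*(z^2 + 3*z) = z*(z - 4)*(z + 3)*(z)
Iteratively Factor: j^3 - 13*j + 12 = (j - 1)*(j^2 + j - 12) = (j - 3)*(j - 1)*(j + 4)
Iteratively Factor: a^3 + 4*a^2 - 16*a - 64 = (a - 4)*(a^2 + 8*a + 16) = (a - 4)*(a + 4)*(a + 4)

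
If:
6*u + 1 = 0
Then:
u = -1/6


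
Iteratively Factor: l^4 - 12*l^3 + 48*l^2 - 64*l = (l - 4)*(l^3 - 8*l^2 + 16*l) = (l - 4)^2*(l^2 - 4*l) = l*(l - 4)^2*(l - 4)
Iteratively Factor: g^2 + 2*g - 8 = (g + 4)*(g - 2)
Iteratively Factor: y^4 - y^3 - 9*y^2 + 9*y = (y - 3)*(y^3 + 2*y^2 - 3*y) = (y - 3)*(y - 1)*(y^2 + 3*y) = y*(y - 3)*(y - 1)*(y + 3)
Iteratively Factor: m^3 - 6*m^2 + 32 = (m - 4)*(m^2 - 2*m - 8) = (m - 4)^2*(m + 2)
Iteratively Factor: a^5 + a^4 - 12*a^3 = (a + 4)*(a^4 - 3*a^3) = a*(a + 4)*(a^3 - 3*a^2) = a*(a - 3)*(a + 4)*(a^2) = a^2*(a - 3)*(a + 4)*(a)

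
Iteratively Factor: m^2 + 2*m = (m)*(m + 2)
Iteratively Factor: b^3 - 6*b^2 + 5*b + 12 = (b - 3)*(b^2 - 3*b - 4) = (b - 4)*(b - 3)*(b + 1)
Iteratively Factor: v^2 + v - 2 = (v + 2)*(v - 1)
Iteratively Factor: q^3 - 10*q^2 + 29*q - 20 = (q - 5)*(q^2 - 5*q + 4) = (q - 5)*(q - 1)*(q - 4)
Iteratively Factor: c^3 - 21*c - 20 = (c + 1)*(c^2 - c - 20) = (c + 1)*(c + 4)*(c - 5)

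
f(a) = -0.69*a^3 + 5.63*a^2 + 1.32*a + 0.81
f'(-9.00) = -267.69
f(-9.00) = 947.97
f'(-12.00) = -431.88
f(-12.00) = 1988.01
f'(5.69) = -1.63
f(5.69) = 63.49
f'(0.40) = 5.49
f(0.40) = 2.19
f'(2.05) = 15.70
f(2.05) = 21.23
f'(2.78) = 16.63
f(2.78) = 33.17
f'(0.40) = 5.49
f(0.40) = 2.19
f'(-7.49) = -199.14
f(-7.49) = 596.70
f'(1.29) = 12.40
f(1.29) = 10.40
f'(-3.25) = -57.14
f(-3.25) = 79.67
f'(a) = -2.07*a^2 + 11.26*a + 1.32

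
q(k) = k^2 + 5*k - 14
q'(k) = 2*k + 5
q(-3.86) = -18.40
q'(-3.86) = -2.72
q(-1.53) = -19.31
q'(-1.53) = 1.94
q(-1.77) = -19.72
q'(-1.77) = 1.46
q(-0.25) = -15.19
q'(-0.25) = 4.50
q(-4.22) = -17.29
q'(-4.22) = -3.44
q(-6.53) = -4.01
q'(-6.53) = -8.06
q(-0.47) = -16.13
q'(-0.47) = 4.06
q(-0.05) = -14.25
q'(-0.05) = 4.90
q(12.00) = 190.00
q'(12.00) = 29.00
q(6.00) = 52.00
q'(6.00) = 17.00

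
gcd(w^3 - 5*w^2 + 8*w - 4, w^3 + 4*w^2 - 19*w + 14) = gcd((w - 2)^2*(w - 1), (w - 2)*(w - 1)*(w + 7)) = w^2 - 3*w + 2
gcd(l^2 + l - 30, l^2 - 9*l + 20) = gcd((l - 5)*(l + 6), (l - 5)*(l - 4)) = l - 5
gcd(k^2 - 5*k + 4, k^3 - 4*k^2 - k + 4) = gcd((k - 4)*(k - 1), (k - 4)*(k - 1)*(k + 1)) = k^2 - 5*k + 4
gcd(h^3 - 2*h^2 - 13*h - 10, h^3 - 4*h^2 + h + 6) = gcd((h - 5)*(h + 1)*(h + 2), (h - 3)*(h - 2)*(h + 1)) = h + 1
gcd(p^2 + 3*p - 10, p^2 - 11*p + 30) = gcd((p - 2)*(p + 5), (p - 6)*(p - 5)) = 1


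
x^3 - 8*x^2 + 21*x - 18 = (x - 3)^2*(x - 2)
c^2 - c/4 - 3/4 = (c - 1)*(c + 3/4)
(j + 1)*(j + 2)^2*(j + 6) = j^4 + 11*j^3 + 38*j^2 + 52*j + 24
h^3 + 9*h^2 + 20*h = h*(h + 4)*(h + 5)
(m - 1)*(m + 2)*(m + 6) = m^3 + 7*m^2 + 4*m - 12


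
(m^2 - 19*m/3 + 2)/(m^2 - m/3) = (m - 6)/m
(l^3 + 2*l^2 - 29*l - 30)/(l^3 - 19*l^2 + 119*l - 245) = (l^2 + 7*l + 6)/(l^2 - 14*l + 49)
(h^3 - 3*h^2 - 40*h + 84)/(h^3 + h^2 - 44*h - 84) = (h - 2)/(h + 2)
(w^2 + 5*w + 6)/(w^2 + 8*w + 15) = (w + 2)/(w + 5)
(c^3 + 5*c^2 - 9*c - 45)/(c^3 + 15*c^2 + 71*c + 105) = (c - 3)/(c + 7)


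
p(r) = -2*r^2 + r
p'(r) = 1 - 4*r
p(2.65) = -11.40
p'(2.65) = -9.60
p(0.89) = -0.69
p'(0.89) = -2.56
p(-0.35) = -0.60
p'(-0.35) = 2.40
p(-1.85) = -8.70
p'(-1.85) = 8.40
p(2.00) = -6.00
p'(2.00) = -7.00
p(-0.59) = -1.29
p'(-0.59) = 3.36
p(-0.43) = -0.80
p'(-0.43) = 2.72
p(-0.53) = -1.09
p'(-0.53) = 3.12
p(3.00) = -15.00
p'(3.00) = -11.00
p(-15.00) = -465.00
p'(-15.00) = 61.00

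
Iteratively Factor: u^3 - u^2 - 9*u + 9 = (u - 1)*(u^2 - 9) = (u - 1)*(u + 3)*(u - 3)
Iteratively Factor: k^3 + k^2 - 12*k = (k + 4)*(k^2 - 3*k) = k*(k + 4)*(k - 3)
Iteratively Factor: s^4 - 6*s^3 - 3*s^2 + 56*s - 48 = (s - 1)*(s^3 - 5*s^2 - 8*s + 48) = (s - 4)*(s - 1)*(s^2 - s - 12) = (s - 4)*(s - 1)*(s + 3)*(s - 4)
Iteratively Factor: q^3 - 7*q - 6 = (q + 1)*(q^2 - q - 6) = (q - 3)*(q + 1)*(q + 2)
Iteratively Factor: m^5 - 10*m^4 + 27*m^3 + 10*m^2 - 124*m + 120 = (m - 2)*(m^4 - 8*m^3 + 11*m^2 + 32*m - 60) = (m - 3)*(m - 2)*(m^3 - 5*m^2 - 4*m + 20) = (m - 5)*(m - 3)*(m - 2)*(m^2 - 4) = (m - 5)*(m - 3)*(m - 2)*(m + 2)*(m - 2)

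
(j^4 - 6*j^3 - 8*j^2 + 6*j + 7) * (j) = j^5 - 6*j^4 - 8*j^3 + 6*j^2 + 7*j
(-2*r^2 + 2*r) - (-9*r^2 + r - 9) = 7*r^2 + r + 9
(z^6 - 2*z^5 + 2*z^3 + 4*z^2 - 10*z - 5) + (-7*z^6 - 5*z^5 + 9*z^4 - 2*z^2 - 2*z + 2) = -6*z^6 - 7*z^5 + 9*z^4 + 2*z^3 + 2*z^2 - 12*z - 3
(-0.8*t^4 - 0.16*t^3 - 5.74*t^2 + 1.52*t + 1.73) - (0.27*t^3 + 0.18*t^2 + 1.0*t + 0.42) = -0.8*t^4 - 0.43*t^3 - 5.92*t^2 + 0.52*t + 1.31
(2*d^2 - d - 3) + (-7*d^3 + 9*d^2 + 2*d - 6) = -7*d^3 + 11*d^2 + d - 9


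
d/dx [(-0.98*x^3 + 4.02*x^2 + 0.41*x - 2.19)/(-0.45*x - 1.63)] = (0.882*x^3 + 2.9832*x^2 - 13.1052*x - 1.6538)/(0.2025*x^2 + 1.467*x + 2.6569)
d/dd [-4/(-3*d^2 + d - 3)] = 4*(1 - 6*d)/(3*d^2 - d + 3)^2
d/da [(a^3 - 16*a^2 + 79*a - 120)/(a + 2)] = 2*(a^3 - 5*a^2 - 32*a + 139)/(a^2 + 4*a + 4)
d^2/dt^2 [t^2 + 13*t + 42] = 2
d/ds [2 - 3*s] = -3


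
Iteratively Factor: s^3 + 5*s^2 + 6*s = (s)*(s^2 + 5*s + 6) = s*(s + 2)*(s + 3)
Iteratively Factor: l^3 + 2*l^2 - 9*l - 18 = (l - 3)*(l^2 + 5*l + 6) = (l - 3)*(l + 3)*(l + 2)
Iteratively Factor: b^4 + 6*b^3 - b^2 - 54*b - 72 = (b + 4)*(b^3 + 2*b^2 - 9*b - 18) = (b + 2)*(b + 4)*(b^2 - 9) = (b + 2)*(b + 3)*(b + 4)*(b - 3)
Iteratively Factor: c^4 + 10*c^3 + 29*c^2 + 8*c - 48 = (c - 1)*(c^3 + 11*c^2 + 40*c + 48) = (c - 1)*(c + 3)*(c^2 + 8*c + 16) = (c - 1)*(c + 3)*(c + 4)*(c + 4)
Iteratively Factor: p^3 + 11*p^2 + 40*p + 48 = (p + 3)*(p^2 + 8*p + 16) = (p + 3)*(p + 4)*(p + 4)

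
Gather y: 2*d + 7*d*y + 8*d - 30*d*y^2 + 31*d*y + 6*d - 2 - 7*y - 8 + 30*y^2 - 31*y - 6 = 16*d + y^2*(30 - 30*d) + y*(38*d - 38) - 16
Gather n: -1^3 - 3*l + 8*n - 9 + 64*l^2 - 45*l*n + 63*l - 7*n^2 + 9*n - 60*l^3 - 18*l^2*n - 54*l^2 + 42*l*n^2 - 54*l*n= -60*l^3 + 10*l^2 + 60*l + n^2*(42*l - 7) + n*(-18*l^2 - 99*l + 17) - 10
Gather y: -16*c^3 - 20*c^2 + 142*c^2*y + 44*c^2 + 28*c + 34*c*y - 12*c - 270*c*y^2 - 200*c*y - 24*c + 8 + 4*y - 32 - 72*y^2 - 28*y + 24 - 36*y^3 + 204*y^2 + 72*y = -16*c^3 + 24*c^2 - 8*c - 36*y^3 + y^2*(132 - 270*c) + y*(142*c^2 - 166*c + 48)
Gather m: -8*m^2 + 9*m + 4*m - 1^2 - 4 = -8*m^2 + 13*m - 5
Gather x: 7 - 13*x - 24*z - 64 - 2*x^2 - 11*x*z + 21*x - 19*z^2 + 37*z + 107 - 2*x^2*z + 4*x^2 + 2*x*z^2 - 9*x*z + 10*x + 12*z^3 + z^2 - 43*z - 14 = x^2*(2 - 2*z) + x*(2*z^2 - 20*z + 18) + 12*z^3 - 18*z^2 - 30*z + 36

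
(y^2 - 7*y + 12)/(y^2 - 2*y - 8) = (y - 3)/(y + 2)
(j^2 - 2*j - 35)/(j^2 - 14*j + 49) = (j + 5)/(j - 7)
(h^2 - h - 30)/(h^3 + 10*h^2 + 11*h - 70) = (h - 6)/(h^2 + 5*h - 14)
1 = 1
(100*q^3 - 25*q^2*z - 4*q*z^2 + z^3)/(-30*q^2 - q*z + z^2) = (20*q^2 - 9*q*z + z^2)/(-6*q + z)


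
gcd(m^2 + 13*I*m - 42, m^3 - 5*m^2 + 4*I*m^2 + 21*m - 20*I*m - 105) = m + 7*I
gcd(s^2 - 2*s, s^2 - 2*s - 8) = 1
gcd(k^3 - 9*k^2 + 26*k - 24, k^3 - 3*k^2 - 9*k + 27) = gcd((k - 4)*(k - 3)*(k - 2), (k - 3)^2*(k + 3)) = k - 3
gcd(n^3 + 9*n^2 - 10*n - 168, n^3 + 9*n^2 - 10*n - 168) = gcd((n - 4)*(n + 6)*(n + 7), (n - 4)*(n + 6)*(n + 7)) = n^3 + 9*n^2 - 10*n - 168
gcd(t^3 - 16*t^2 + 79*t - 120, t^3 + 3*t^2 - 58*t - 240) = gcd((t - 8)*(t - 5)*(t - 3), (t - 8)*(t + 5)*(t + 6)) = t - 8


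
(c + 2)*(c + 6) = c^2 + 8*c + 12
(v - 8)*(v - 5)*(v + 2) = v^3 - 11*v^2 + 14*v + 80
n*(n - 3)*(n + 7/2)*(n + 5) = n^4 + 11*n^3/2 - 8*n^2 - 105*n/2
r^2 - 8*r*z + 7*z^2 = (r - 7*z)*(r - z)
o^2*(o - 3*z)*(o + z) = o^4 - 2*o^3*z - 3*o^2*z^2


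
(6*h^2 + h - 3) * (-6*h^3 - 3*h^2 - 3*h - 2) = -36*h^5 - 24*h^4 - 3*h^3 - 6*h^2 + 7*h + 6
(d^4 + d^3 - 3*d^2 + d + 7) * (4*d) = 4*d^5 + 4*d^4 - 12*d^3 + 4*d^2 + 28*d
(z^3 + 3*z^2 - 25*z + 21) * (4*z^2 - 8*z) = 4*z^5 + 4*z^4 - 124*z^3 + 284*z^2 - 168*z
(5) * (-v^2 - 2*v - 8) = -5*v^2 - 10*v - 40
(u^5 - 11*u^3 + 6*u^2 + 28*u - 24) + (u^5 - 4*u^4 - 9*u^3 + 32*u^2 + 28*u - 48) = 2*u^5 - 4*u^4 - 20*u^3 + 38*u^2 + 56*u - 72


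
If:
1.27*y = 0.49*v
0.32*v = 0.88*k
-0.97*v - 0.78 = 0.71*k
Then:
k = -0.23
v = -0.64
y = -0.25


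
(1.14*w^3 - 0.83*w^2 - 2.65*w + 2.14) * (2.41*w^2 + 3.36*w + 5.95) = 2.7474*w^5 + 1.8301*w^4 - 2.3923*w^3 - 8.6851*w^2 - 8.5771*w + 12.733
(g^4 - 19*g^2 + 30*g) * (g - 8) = g^5 - 8*g^4 - 19*g^3 + 182*g^2 - 240*g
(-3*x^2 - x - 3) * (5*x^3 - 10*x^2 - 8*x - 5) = -15*x^5 + 25*x^4 + 19*x^3 + 53*x^2 + 29*x + 15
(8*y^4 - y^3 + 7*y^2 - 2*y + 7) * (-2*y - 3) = -16*y^5 - 22*y^4 - 11*y^3 - 17*y^2 - 8*y - 21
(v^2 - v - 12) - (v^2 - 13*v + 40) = 12*v - 52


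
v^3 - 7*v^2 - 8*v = v*(v - 8)*(v + 1)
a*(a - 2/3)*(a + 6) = a^3 + 16*a^2/3 - 4*a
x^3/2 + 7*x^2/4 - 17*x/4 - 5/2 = (x/2 + 1/4)*(x - 2)*(x + 5)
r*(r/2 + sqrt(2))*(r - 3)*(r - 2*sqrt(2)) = r^4/2 - 3*r^3/2 - 4*r^2 + 12*r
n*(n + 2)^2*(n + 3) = n^4 + 7*n^3 + 16*n^2 + 12*n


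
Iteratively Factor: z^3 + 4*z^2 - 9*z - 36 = (z + 3)*(z^2 + z - 12) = (z + 3)*(z + 4)*(z - 3)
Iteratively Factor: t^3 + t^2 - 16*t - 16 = (t - 4)*(t^2 + 5*t + 4) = (t - 4)*(t + 4)*(t + 1)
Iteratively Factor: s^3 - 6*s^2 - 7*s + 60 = (s - 5)*(s^2 - s - 12) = (s - 5)*(s - 4)*(s + 3)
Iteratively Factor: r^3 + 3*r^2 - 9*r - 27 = (r - 3)*(r^2 + 6*r + 9) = (r - 3)*(r + 3)*(r + 3)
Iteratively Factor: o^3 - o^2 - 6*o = (o)*(o^2 - o - 6) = o*(o + 2)*(o - 3)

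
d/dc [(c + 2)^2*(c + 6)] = (c + 2)*(3*c + 14)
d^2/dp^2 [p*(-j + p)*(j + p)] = 6*p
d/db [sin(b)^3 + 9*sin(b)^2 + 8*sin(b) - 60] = (3*sin(b)^2 + 18*sin(b) + 8)*cos(b)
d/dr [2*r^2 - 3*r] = 4*r - 3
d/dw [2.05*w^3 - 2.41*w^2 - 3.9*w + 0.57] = 6.15*w^2 - 4.82*w - 3.9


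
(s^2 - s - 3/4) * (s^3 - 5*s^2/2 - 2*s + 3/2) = s^5 - 7*s^4/2 - s^3/4 + 43*s^2/8 - 9/8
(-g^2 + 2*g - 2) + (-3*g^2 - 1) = -4*g^2 + 2*g - 3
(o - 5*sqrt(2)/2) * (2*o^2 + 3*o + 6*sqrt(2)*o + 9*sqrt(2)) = 2*o^3 + sqrt(2)*o^2 + 3*o^2 - 30*o + 3*sqrt(2)*o/2 - 45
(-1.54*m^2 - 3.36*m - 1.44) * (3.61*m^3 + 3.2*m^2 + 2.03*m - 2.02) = -5.5594*m^5 - 17.0576*m^4 - 19.0766*m^3 - 8.318*m^2 + 3.864*m + 2.9088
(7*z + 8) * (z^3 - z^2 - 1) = 7*z^4 + z^3 - 8*z^2 - 7*z - 8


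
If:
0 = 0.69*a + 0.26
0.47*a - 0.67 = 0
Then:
No Solution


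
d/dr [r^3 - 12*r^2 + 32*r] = 3*r^2 - 24*r + 32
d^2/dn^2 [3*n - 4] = 0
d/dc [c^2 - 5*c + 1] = 2*c - 5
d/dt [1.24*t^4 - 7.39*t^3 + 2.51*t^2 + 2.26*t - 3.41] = 4.96*t^3 - 22.17*t^2 + 5.02*t + 2.26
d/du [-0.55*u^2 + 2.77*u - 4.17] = 2.77 - 1.1*u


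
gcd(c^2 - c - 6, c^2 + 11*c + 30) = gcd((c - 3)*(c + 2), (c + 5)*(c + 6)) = 1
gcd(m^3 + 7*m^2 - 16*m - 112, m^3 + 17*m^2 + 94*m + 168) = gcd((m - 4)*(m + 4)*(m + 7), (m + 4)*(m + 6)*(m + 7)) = m^2 + 11*m + 28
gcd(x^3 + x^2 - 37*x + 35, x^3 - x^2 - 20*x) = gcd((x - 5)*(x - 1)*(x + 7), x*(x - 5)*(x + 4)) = x - 5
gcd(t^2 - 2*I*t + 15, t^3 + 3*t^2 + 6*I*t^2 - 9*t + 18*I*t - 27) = t + 3*I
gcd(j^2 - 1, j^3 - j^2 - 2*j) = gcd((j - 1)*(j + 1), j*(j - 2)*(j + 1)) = j + 1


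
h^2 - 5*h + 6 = (h - 3)*(h - 2)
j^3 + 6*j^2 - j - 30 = (j - 2)*(j + 3)*(j + 5)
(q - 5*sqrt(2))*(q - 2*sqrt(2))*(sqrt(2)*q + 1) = sqrt(2)*q^3 - 13*q^2 + 13*sqrt(2)*q + 20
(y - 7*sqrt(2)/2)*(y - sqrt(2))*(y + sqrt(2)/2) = y^3 - 4*sqrt(2)*y^2 + 5*y/2 + 7*sqrt(2)/2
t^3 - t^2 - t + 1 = (t - 1)^2*(t + 1)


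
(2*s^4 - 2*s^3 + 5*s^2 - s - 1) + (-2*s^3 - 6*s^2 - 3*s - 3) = 2*s^4 - 4*s^3 - s^2 - 4*s - 4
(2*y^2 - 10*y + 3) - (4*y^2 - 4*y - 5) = -2*y^2 - 6*y + 8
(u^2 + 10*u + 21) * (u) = u^3 + 10*u^2 + 21*u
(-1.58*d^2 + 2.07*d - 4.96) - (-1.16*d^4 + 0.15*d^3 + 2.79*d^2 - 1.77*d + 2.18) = 1.16*d^4 - 0.15*d^3 - 4.37*d^2 + 3.84*d - 7.14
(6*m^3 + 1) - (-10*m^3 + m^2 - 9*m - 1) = 16*m^3 - m^2 + 9*m + 2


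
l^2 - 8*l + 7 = (l - 7)*(l - 1)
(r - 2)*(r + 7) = r^2 + 5*r - 14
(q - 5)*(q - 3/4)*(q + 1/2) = q^3 - 21*q^2/4 + 7*q/8 + 15/8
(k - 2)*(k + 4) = k^2 + 2*k - 8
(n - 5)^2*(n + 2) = n^3 - 8*n^2 + 5*n + 50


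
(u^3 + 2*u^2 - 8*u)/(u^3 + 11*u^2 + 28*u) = (u - 2)/(u + 7)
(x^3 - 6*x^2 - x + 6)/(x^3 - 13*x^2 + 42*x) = (x^2 - 1)/(x*(x - 7))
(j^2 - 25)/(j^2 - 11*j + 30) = (j + 5)/(j - 6)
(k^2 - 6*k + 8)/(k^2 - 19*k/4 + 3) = 4*(k - 2)/(4*k - 3)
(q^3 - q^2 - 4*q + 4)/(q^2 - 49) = (q^3 - q^2 - 4*q + 4)/(q^2 - 49)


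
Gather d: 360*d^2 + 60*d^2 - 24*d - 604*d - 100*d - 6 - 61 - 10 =420*d^2 - 728*d - 77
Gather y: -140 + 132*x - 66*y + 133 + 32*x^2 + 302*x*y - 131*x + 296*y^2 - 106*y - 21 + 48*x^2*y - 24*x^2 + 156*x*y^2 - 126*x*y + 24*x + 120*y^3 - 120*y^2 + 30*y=8*x^2 + 25*x + 120*y^3 + y^2*(156*x + 176) + y*(48*x^2 + 176*x - 142) - 28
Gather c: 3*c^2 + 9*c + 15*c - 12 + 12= 3*c^2 + 24*c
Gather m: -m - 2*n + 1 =-m - 2*n + 1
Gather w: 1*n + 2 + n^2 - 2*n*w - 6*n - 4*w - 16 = n^2 - 5*n + w*(-2*n - 4) - 14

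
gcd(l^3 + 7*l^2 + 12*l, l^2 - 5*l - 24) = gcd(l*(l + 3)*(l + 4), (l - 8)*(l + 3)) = l + 3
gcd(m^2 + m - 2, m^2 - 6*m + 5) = m - 1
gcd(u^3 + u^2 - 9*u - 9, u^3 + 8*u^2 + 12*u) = 1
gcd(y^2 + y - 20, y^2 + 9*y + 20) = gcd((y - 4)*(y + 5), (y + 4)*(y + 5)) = y + 5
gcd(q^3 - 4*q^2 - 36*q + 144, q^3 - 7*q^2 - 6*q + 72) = q^2 - 10*q + 24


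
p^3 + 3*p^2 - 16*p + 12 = (p - 2)*(p - 1)*(p + 6)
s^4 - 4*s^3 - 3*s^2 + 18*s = s*(s - 3)^2*(s + 2)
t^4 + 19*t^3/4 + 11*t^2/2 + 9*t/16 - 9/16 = (t - 1/4)*(t + 1/2)*(t + 3/2)*(t + 3)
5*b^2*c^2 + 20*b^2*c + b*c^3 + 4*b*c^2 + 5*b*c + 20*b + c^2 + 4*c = (5*b + c)*(c + 4)*(b*c + 1)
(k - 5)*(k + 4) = k^2 - k - 20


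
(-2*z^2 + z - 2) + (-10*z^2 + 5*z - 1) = -12*z^2 + 6*z - 3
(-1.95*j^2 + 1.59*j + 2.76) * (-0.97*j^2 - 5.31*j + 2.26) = 1.8915*j^4 + 8.8122*j^3 - 15.5271*j^2 - 11.0622*j + 6.2376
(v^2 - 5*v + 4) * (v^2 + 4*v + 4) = v^4 - v^3 - 12*v^2 - 4*v + 16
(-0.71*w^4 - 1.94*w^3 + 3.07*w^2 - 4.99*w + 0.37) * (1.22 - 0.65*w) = 0.4615*w^5 + 0.3948*w^4 - 4.3623*w^3 + 6.9889*w^2 - 6.3283*w + 0.4514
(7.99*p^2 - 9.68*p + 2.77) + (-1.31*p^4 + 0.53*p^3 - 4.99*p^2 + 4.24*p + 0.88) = -1.31*p^4 + 0.53*p^3 + 3.0*p^2 - 5.44*p + 3.65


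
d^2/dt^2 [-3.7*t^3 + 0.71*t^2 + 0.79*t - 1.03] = 1.42 - 22.2*t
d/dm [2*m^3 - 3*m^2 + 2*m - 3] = 6*m^2 - 6*m + 2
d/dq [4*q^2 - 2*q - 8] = 8*q - 2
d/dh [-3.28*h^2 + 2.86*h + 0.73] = 2.86 - 6.56*h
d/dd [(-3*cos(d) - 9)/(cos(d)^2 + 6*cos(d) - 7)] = 3*(sin(d)^2 - 6*cos(d) - 26)*sin(d)/(cos(d)^2 + 6*cos(d) - 7)^2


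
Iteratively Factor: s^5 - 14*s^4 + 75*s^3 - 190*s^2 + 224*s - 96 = (s - 4)*(s^4 - 10*s^3 + 35*s^2 - 50*s + 24) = (s - 4)^2*(s^3 - 6*s^2 + 11*s - 6) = (s - 4)^2*(s - 3)*(s^2 - 3*s + 2) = (s - 4)^2*(s - 3)*(s - 2)*(s - 1)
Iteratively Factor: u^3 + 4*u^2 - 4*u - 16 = (u - 2)*(u^2 + 6*u + 8) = (u - 2)*(u + 2)*(u + 4)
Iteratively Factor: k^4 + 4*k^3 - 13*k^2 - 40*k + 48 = (k + 4)*(k^3 - 13*k + 12) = (k - 1)*(k + 4)*(k^2 + k - 12) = (k - 3)*(k - 1)*(k + 4)*(k + 4)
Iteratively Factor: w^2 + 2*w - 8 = (w + 4)*(w - 2)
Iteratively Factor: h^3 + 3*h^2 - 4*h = (h)*(h^2 + 3*h - 4) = h*(h - 1)*(h + 4)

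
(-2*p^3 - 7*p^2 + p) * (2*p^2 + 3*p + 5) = -4*p^5 - 20*p^4 - 29*p^3 - 32*p^2 + 5*p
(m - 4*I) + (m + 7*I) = 2*m + 3*I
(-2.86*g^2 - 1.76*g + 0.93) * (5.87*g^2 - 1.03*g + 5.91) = -16.7882*g^4 - 7.3854*g^3 - 9.6307*g^2 - 11.3595*g + 5.4963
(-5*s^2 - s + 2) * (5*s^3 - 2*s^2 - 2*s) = -25*s^5 + 5*s^4 + 22*s^3 - 2*s^2 - 4*s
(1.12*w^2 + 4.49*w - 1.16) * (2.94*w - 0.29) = 3.2928*w^3 + 12.8758*w^2 - 4.7125*w + 0.3364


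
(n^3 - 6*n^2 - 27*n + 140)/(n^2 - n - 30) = (n^2 - 11*n + 28)/(n - 6)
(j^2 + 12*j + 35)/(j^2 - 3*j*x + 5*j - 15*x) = (-j - 7)/(-j + 3*x)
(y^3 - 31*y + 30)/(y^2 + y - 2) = (y^2 + y - 30)/(y + 2)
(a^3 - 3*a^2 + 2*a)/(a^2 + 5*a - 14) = a*(a - 1)/(a + 7)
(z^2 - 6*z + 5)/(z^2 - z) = (z - 5)/z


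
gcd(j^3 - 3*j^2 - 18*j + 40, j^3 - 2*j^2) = j - 2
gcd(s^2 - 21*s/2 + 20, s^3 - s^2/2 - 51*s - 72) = s - 8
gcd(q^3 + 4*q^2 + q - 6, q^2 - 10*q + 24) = 1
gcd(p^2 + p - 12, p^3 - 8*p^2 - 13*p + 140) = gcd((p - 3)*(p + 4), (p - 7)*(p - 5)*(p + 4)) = p + 4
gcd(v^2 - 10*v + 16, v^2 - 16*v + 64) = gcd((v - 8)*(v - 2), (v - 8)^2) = v - 8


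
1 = 1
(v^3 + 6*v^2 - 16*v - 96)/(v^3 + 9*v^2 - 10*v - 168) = (v + 4)/(v + 7)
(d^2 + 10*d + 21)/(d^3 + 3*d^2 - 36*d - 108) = (d + 7)/(d^2 - 36)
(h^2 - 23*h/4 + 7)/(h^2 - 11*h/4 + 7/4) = (h - 4)/(h - 1)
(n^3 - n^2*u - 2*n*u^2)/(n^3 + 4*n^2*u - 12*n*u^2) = (n + u)/(n + 6*u)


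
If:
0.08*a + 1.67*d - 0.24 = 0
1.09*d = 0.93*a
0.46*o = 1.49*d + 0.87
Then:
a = 0.16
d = 0.14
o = 2.33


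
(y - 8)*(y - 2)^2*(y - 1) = y^4 - 13*y^3 + 48*y^2 - 68*y + 32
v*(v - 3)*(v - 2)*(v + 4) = v^4 - v^3 - 14*v^2 + 24*v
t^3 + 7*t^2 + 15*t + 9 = (t + 1)*(t + 3)^2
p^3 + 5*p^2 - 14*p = p*(p - 2)*(p + 7)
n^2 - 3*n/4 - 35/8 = (n - 5/2)*(n + 7/4)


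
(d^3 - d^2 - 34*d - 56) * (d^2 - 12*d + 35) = d^5 - 13*d^4 + 13*d^3 + 317*d^2 - 518*d - 1960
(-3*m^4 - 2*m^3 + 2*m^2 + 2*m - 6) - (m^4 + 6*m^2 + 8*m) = -4*m^4 - 2*m^3 - 4*m^2 - 6*m - 6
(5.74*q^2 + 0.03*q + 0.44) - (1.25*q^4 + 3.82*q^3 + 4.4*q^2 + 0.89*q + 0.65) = -1.25*q^4 - 3.82*q^3 + 1.34*q^2 - 0.86*q - 0.21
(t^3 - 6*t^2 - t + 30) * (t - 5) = t^4 - 11*t^3 + 29*t^2 + 35*t - 150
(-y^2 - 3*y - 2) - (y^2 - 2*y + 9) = -2*y^2 - y - 11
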